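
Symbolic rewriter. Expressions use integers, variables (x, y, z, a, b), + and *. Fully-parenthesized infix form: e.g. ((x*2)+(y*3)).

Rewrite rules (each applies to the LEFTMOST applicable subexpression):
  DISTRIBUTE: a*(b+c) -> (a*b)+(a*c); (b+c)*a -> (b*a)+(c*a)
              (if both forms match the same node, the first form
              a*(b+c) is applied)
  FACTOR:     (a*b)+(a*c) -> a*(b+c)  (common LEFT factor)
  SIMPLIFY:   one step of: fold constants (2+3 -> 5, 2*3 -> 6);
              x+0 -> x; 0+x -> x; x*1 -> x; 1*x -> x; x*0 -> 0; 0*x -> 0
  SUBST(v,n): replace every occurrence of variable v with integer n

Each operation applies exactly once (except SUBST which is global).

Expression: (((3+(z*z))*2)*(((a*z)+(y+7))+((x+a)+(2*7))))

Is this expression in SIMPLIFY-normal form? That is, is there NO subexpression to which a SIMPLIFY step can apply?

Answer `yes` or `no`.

Answer: no

Derivation:
Expression: (((3+(z*z))*2)*(((a*z)+(y+7))+((x+a)+(2*7))))
Scanning for simplifiable subexpressions (pre-order)...
  at root: (((3+(z*z))*2)*(((a*z)+(y+7))+((x+a)+(2*7)))) (not simplifiable)
  at L: ((3+(z*z))*2) (not simplifiable)
  at LL: (3+(z*z)) (not simplifiable)
  at LLR: (z*z) (not simplifiable)
  at R: (((a*z)+(y+7))+((x+a)+(2*7))) (not simplifiable)
  at RL: ((a*z)+(y+7)) (not simplifiable)
  at RLL: (a*z) (not simplifiable)
  at RLR: (y+7) (not simplifiable)
  at RR: ((x+a)+(2*7)) (not simplifiable)
  at RRL: (x+a) (not simplifiable)
  at RRR: (2*7) (SIMPLIFIABLE)
Found simplifiable subexpr at path RRR: (2*7)
One SIMPLIFY step would give: (((3+(z*z))*2)*(((a*z)+(y+7))+((x+a)+14)))
-> NOT in normal form.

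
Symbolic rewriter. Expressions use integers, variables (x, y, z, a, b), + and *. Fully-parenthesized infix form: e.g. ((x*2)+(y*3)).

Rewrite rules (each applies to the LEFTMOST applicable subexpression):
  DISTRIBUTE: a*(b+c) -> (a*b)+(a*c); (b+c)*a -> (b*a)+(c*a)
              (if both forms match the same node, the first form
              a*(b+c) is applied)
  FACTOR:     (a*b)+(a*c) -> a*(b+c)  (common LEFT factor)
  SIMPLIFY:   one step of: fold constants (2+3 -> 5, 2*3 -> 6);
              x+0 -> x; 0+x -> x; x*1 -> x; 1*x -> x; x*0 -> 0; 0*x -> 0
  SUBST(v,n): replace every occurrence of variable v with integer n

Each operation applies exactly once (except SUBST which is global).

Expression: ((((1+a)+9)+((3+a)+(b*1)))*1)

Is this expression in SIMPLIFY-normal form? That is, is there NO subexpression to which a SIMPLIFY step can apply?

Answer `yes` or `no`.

Answer: no

Derivation:
Expression: ((((1+a)+9)+((3+a)+(b*1)))*1)
Scanning for simplifiable subexpressions (pre-order)...
  at root: ((((1+a)+9)+((3+a)+(b*1)))*1) (SIMPLIFIABLE)
  at L: (((1+a)+9)+((3+a)+(b*1))) (not simplifiable)
  at LL: ((1+a)+9) (not simplifiable)
  at LLL: (1+a) (not simplifiable)
  at LR: ((3+a)+(b*1)) (not simplifiable)
  at LRL: (3+a) (not simplifiable)
  at LRR: (b*1) (SIMPLIFIABLE)
Found simplifiable subexpr at path root: ((((1+a)+9)+((3+a)+(b*1)))*1)
One SIMPLIFY step would give: (((1+a)+9)+((3+a)+(b*1)))
-> NOT in normal form.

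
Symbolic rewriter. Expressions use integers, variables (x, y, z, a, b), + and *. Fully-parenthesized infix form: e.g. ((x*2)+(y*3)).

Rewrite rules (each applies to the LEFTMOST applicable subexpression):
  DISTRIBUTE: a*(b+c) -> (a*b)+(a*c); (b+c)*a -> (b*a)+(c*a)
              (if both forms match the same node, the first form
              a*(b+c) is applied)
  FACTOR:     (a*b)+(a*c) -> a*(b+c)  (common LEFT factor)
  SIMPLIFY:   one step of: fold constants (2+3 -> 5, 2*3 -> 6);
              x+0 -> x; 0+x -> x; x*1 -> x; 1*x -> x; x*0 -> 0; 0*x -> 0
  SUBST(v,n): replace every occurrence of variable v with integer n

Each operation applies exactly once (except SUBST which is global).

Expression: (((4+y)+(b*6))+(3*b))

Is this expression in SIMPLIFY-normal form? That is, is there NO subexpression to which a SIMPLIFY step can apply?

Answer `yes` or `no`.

Expression: (((4+y)+(b*6))+(3*b))
Scanning for simplifiable subexpressions (pre-order)...
  at root: (((4+y)+(b*6))+(3*b)) (not simplifiable)
  at L: ((4+y)+(b*6)) (not simplifiable)
  at LL: (4+y) (not simplifiable)
  at LR: (b*6) (not simplifiable)
  at R: (3*b) (not simplifiable)
Result: no simplifiable subexpression found -> normal form.

Answer: yes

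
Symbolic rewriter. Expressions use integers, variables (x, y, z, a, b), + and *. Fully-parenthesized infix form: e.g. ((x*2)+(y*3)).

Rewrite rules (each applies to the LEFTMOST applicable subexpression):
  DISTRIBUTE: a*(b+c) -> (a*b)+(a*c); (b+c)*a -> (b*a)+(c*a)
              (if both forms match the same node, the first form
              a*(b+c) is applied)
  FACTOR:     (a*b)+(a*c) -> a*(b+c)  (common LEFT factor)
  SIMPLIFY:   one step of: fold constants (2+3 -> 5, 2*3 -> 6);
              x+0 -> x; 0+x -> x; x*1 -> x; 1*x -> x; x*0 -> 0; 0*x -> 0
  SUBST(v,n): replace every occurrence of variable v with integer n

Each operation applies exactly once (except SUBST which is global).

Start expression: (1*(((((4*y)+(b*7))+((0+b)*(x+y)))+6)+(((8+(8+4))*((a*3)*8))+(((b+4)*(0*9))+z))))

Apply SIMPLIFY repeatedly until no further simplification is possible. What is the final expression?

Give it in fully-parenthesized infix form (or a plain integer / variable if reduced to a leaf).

Answer: (((((4*y)+(b*7))+(b*(x+y)))+6)+((20*((a*3)*8))+z))

Derivation:
Start: (1*(((((4*y)+(b*7))+((0+b)*(x+y)))+6)+(((8+(8+4))*((a*3)*8))+(((b+4)*(0*9))+z))))
Step 1: at root: (1*(((((4*y)+(b*7))+((0+b)*(x+y)))+6)+(((8+(8+4))*((a*3)*8))+(((b+4)*(0*9))+z)))) -> (((((4*y)+(b*7))+((0+b)*(x+y)))+6)+(((8+(8+4))*((a*3)*8))+(((b+4)*(0*9))+z))); overall: (1*(((((4*y)+(b*7))+((0+b)*(x+y)))+6)+(((8+(8+4))*((a*3)*8))+(((b+4)*(0*9))+z)))) -> (((((4*y)+(b*7))+((0+b)*(x+y)))+6)+(((8+(8+4))*((a*3)*8))+(((b+4)*(0*9))+z)))
Step 2: at LLRL: (0+b) -> b; overall: (((((4*y)+(b*7))+((0+b)*(x+y)))+6)+(((8+(8+4))*((a*3)*8))+(((b+4)*(0*9))+z))) -> (((((4*y)+(b*7))+(b*(x+y)))+6)+(((8+(8+4))*((a*3)*8))+(((b+4)*(0*9))+z)))
Step 3: at RLLR: (8+4) -> 12; overall: (((((4*y)+(b*7))+(b*(x+y)))+6)+(((8+(8+4))*((a*3)*8))+(((b+4)*(0*9))+z))) -> (((((4*y)+(b*7))+(b*(x+y)))+6)+(((8+12)*((a*3)*8))+(((b+4)*(0*9))+z)))
Step 4: at RLL: (8+12) -> 20; overall: (((((4*y)+(b*7))+(b*(x+y)))+6)+(((8+12)*((a*3)*8))+(((b+4)*(0*9))+z))) -> (((((4*y)+(b*7))+(b*(x+y)))+6)+((20*((a*3)*8))+(((b+4)*(0*9))+z)))
Step 5: at RRLR: (0*9) -> 0; overall: (((((4*y)+(b*7))+(b*(x+y)))+6)+((20*((a*3)*8))+(((b+4)*(0*9))+z))) -> (((((4*y)+(b*7))+(b*(x+y)))+6)+((20*((a*3)*8))+(((b+4)*0)+z)))
Step 6: at RRL: ((b+4)*0) -> 0; overall: (((((4*y)+(b*7))+(b*(x+y)))+6)+((20*((a*3)*8))+(((b+4)*0)+z))) -> (((((4*y)+(b*7))+(b*(x+y)))+6)+((20*((a*3)*8))+(0+z)))
Step 7: at RR: (0+z) -> z; overall: (((((4*y)+(b*7))+(b*(x+y)))+6)+((20*((a*3)*8))+(0+z))) -> (((((4*y)+(b*7))+(b*(x+y)))+6)+((20*((a*3)*8))+z))
Fixed point: (((((4*y)+(b*7))+(b*(x+y)))+6)+((20*((a*3)*8))+z))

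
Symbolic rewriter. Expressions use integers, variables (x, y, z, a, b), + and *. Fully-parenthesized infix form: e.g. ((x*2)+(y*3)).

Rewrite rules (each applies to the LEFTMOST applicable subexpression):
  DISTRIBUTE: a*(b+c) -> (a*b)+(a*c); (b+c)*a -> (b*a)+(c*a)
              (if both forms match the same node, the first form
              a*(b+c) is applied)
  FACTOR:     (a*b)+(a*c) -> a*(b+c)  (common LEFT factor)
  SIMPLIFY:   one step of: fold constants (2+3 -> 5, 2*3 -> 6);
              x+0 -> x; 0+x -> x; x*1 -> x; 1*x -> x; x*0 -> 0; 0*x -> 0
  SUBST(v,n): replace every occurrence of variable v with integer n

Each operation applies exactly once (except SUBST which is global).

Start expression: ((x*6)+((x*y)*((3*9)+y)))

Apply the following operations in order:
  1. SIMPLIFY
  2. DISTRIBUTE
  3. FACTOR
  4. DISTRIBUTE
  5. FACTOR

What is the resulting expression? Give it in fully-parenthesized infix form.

Start: ((x*6)+((x*y)*((3*9)+y)))
Apply SIMPLIFY at RRL (target: (3*9)): ((x*6)+((x*y)*((3*9)+y))) -> ((x*6)+((x*y)*(27+y)))
Apply DISTRIBUTE at R (target: ((x*y)*(27+y))): ((x*6)+((x*y)*(27+y))) -> ((x*6)+(((x*y)*27)+((x*y)*y)))
Apply FACTOR at R (target: (((x*y)*27)+((x*y)*y))): ((x*6)+(((x*y)*27)+((x*y)*y))) -> ((x*6)+((x*y)*(27+y)))
Apply DISTRIBUTE at R (target: ((x*y)*(27+y))): ((x*6)+((x*y)*(27+y))) -> ((x*6)+(((x*y)*27)+((x*y)*y)))
Apply FACTOR at R (target: (((x*y)*27)+((x*y)*y))): ((x*6)+(((x*y)*27)+((x*y)*y))) -> ((x*6)+((x*y)*(27+y)))

Answer: ((x*6)+((x*y)*(27+y)))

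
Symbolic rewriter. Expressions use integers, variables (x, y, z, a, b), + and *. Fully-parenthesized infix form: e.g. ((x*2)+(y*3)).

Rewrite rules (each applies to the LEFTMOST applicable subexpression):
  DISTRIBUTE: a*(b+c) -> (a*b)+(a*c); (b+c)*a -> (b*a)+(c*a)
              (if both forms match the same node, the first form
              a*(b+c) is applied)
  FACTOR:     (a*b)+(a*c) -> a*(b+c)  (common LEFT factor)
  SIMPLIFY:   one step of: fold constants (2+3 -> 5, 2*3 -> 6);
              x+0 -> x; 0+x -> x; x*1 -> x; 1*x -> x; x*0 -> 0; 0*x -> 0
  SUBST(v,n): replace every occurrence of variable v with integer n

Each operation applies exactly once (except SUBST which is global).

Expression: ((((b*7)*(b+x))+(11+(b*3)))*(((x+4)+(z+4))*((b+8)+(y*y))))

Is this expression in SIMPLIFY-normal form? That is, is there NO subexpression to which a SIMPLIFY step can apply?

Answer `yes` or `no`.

Expression: ((((b*7)*(b+x))+(11+(b*3)))*(((x+4)+(z+4))*((b+8)+(y*y))))
Scanning for simplifiable subexpressions (pre-order)...
  at root: ((((b*7)*(b+x))+(11+(b*3)))*(((x+4)+(z+4))*((b+8)+(y*y)))) (not simplifiable)
  at L: (((b*7)*(b+x))+(11+(b*3))) (not simplifiable)
  at LL: ((b*7)*(b+x)) (not simplifiable)
  at LLL: (b*7) (not simplifiable)
  at LLR: (b+x) (not simplifiable)
  at LR: (11+(b*3)) (not simplifiable)
  at LRR: (b*3) (not simplifiable)
  at R: (((x+4)+(z+4))*((b+8)+(y*y))) (not simplifiable)
  at RL: ((x+4)+(z+4)) (not simplifiable)
  at RLL: (x+4) (not simplifiable)
  at RLR: (z+4) (not simplifiable)
  at RR: ((b+8)+(y*y)) (not simplifiable)
  at RRL: (b+8) (not simplifiable)
  at RRR: (y*y) (not simplifiable)
Result: no simplifiable subexpression found -> normal form.

Answer: yes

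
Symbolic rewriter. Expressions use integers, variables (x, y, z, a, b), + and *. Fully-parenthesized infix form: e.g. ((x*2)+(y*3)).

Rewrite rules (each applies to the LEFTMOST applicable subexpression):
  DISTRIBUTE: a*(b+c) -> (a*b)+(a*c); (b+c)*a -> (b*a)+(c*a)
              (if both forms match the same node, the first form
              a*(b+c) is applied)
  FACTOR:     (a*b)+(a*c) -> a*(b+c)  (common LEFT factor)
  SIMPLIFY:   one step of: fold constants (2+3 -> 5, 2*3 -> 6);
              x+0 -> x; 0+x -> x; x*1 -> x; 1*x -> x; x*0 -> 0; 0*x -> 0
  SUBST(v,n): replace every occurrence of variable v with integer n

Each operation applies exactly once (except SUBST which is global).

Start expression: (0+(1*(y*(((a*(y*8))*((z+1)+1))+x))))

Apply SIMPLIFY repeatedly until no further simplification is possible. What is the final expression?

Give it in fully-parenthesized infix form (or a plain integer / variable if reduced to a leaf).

Answer: (y*(((a*(y*8))*((z+1)+1))+x))

Derivation:
Start: (0+(1*(y*(((a*(y*8))*((z+1)+1))+x))))
Step 1: at root: (0+(1*(y*(((a*(y*8))*((z+1)+1))+x)))) -> (1*(y*(((a*(y*8))*((z+1)+1))+x))); overall: (0+(1*(y*(((a*(y*8))*((z+1)+1))+x)))) -> (1*(y*(((a*(y*8))*((z+1)+1))+x)))
Step 2: at root: (1*(y*(((a*(y*8))*((z+1)+1))+x))) -> (y*(((a*(y*8))*((z+1)+1))+x)); overall: (1*(y*(((a*(y*8))*((z+1)+1))+x))) -> (y*(((a*(y*8))*((z+1)+1))+x))
Fixed point: (y*(((a*(y*8))*((z+1)+1))+x))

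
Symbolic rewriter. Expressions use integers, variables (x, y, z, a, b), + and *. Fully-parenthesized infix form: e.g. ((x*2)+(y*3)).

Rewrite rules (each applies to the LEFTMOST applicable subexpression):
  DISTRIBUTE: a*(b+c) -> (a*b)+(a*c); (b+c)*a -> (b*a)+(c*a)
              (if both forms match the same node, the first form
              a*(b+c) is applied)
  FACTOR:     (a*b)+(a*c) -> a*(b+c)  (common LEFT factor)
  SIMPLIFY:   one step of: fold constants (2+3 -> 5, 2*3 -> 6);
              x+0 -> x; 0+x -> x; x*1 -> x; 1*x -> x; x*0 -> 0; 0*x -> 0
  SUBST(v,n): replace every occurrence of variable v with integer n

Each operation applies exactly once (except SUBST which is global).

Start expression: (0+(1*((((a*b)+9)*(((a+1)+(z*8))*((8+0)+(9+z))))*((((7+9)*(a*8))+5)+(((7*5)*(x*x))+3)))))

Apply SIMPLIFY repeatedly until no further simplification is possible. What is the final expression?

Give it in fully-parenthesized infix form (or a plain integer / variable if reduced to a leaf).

Answer: ((((a*b)+9)*(((a+1)+(z*8))*(8+(9+z))))*(((16*(a*8))+5)+((35*(x*x))+3)))

Derivation:
Start: (0+(1*((((a*b)+9)*(((a+1)+(z*8))*((8+0)+(9+z))))*((((7+9)*(a*8))+5)+(((7*5)*(x*x))+3)))))
Step 1: at root: (0+(1*((((a*b)+9)*(((a+1)+(z*8))*((8+0)+(9+z))))*((((7+9)*(a*8))+5)+(((7*5)*(x*x))+3))))) -> (1*((((a*b)+9)*(((a+1)+(z*8))*((8+0)+(9+z))))*((((7+9)*(a*8))+5)+(((7*5)*(x*x))+3)))); overall: (0+(1*((((a*b)+9)*(((a+1)+(z*8))*((8+0)+(9+z))))*((((7+9)*(a*8))+5)+(((7*5)*(x*x))+3))))) -> (1*((((a*b)+9)*(((a+1)+(z*8))*((8+0)+(9+z))))*((((7+9)*(a*8))+5)+(((7*5)*(x*x))+3))))
Step 2: at root: (1*((((a*b)+9)*(((a+1)+(z*8))*((8+0)+(9+z))))*((((7+9)*(a*8))+5)+(((7*5)*(x*x))+3)))) -> ((((a*b)+9)*(((a+1)+(z*8))*((8+0)+(9+z))))*((((7+9)*(a*8))+5)+(((7*5)*(x*x))+3))); overall: (1*((((a*b)+9)*(((a+1)+(z*8))*((8+0)+(9+z))))*((((7+9)*(a*8))+5)+(((7*5)*(x*x))+3)))) -> ((((a*b)+9)*(((a+1)+(z*8))*((8+0)+(9+z))))*((((7+9)*(a*8))+5)+(((7*5)*(x*x))+3)))
Step 3: at LRRL: (8+0) -> 8; overall: ((((a*b)+9)*(((a+1)+(z*8))*((8+0)+(9+z))))*((((7+9)*(a*8))+5)+(((7*5)*(x*x))+3))) -> ((((a*b)+9)*(((a+1)+(z*8))*(8+(9+z))))*((((7+9)*(a*8))+5)+(((7*5)*(x*x))+3)))
Step 4: at RLLL: (7+9) -> 16; overall: ((((a*b)+9)*(((a+1)+(z*8))*(8+(9+z))))*((((7+9)*(a*8))+5)+(((7*5)*(x*x))+3))) -> ((((a*b)+9)*(((a+1)+(z*8))*(8+(9+z))))*(((16*(a*8))+5)+(((7*5)*(x*x))+3)))
Step 5: at RRLL: (7*5) -> 35; overall: ((((a*b)+9)*(((a+1)+(z*8))*(8+(9+z))))*(((16*(a*8))+5)+(((7*5)*(x*x))+3))) -> ((((a*b)+9)*(((a+1)+(z*8))*(8+(9+z))))*(((16*(a*8))+5)+((35*(x*x))+3)))
Fixed point: ((((a*b)+9)*(((a+1)+(z*8))*(8+(9+z))))*(((16*(a*8))+5)+((35*(x*x))+3)))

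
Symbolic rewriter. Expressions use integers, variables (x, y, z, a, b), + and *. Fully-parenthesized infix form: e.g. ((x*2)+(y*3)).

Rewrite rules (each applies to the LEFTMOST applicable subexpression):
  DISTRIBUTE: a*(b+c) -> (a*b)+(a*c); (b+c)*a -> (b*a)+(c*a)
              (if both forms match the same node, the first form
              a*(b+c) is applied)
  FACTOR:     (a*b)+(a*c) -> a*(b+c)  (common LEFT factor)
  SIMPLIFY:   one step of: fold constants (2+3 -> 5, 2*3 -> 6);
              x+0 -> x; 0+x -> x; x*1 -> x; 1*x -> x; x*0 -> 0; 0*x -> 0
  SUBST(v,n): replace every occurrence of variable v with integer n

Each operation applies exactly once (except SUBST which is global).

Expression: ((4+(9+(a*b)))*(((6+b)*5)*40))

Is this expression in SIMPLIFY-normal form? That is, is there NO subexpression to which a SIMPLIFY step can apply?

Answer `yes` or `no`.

Answer: yes

Derivation:
Expression: ((4+(9+(a*b)))*(((6+b)*5)*40))
Scanning for simplifiable subexpressions (pre-order)...
  at root: ((4+(9+(a*b)))*(((6+b)*5)*40)) (not simplifiable)
  at L: (4+(9+(a*b))) (not simplifiable)
  at LR: (9+(a*b)) (not simplifiable)
  at LRR: (a*b) (not simplifiable)
  at R: (((6+b)*5)*40) (not simplifiable)
  at RL: ((6+b)*5) (not simplifiable)
  at RLL: (6+b) (not simplifiable)
Result: no simplifiable subexpression found -> normal form.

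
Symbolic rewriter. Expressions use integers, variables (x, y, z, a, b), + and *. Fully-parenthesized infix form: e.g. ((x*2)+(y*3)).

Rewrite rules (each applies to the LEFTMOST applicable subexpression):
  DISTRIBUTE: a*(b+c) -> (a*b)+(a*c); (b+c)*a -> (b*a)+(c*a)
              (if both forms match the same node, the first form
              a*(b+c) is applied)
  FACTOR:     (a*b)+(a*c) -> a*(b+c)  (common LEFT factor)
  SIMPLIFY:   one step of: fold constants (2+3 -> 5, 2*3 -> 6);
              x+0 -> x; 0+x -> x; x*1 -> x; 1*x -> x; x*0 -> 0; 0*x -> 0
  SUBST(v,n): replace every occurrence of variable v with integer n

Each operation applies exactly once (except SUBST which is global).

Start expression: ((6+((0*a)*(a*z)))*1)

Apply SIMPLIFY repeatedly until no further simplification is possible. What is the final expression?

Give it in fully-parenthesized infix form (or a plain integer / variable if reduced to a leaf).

Answer: 6

Derivation:
Start: ((6+((0*a)*(a*z)))*1)
Step 1: at root: ((6+((0*a)*(a*z)))*1) -> (6+((0*a)*(a*z))); overall: ((6+((0*a)*(a*z)))*1) -> (6+((0*a)*(a*z)))
Step 2: at RL: (0*a) -> 0; overall: (6+((0*a)*(a*z))) -> (6+(0*(a*z)))
Step 3: at R: (0*(a*z)) -> 0; overall: (6+(0*(a*z))) -> (6+0)
Step 4: at root: (6+0) -> 6; overall: (6+0) -> 6
Fixed point: 6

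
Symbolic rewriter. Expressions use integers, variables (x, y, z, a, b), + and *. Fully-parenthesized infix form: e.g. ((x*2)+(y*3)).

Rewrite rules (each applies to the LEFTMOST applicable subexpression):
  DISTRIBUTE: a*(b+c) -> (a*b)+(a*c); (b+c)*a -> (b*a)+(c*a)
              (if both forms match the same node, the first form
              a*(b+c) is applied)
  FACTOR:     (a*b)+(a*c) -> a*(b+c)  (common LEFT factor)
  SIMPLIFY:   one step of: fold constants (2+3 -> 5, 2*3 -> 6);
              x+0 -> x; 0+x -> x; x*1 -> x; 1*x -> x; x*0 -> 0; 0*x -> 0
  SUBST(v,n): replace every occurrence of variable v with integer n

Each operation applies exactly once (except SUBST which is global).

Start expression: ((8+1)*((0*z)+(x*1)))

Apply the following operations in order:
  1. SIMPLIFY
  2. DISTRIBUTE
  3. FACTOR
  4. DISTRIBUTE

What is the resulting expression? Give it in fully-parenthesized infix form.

Answer: ((9*(0*z))+(9*(x*1)))

Derivation:
Start: ((8+1)*((0*z)+(x*1)))
Apply SIMPLIFY at L (target: (8+1)): ((8+1)*((0*z)+(x*1))) -> (9*((0*z)+(x*1)))
Apply DISTRIBUTE at root (target: (9*((0*z)+(x*1)))): (9*((0*z)+(x*1))) -> ((9*(0*z))+(9*(x*1)))
Apply FACTOR at root (target: ((9*(0*z))+(9*(x*1)))): ((9*(0*z))+(9*(x*1))) -> (9*((0*z)+(x*1)))
Apply DISTRIBUTE at root (target: (9*((0*z)+(x*1)))): (9*((0*z)+(x*1))) -> ((9*(0*z))+(9*(x*1)))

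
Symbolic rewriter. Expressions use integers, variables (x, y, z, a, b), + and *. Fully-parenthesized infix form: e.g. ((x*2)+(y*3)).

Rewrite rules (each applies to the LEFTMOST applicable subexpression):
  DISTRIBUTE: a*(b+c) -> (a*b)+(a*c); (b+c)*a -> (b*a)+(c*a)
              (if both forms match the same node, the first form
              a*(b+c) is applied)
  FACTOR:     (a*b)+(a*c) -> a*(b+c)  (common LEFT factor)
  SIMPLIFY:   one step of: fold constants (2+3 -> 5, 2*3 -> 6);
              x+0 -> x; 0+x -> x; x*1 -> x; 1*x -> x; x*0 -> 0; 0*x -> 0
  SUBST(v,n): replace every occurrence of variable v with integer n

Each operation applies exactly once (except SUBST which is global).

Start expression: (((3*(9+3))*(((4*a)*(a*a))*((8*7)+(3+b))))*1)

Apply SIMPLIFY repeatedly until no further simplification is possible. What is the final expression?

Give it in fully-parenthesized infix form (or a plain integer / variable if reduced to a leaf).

Start: (((3*(9+3))*(((4*a)*(a*a))*((8*7)+(3+b))))*1)
Step 1: at root: (((3*(9+3))*(((4*a)*(a*a))*((8*7)+(3+b))))*1) -> ((3*(9+3))*(((4*a)*(a*a))*((8*7)+(3+b)))); overall: (((3*(9+3))*(((4*a)*(a*a))*((8*7)+(3+b))))*1) -> ((3*(9+3))*(((4*a)*(a*a))*((8*7)+(3+b))))
Step 2: at LR: (9+3) -> 12; overall: ((3*(9+3))*(((4*a)*(a*a))*((8*7)+(3+b)))) -> ((3*12)*(((4*a)*(a*a))*((8*7)+(3+b))))
Step 3: at L: (3*12) -> 36; overall: ((3*12)*(((4*a)*(a*a))*((8*7)+(3+b)))) -> (36*(((4*a)*(a*a))*((8*7)+(3+b))))
Step 4: at RRL: (8*7) -> 56; overall: (36*(((4*a)*(a*a))*((8*7)+(3+b)))) -> (36*(((4*a)*(a*a))*(56+(3+b))))
Fixed point: (36*(((4*a)*(a*a))*(56+(3+b))))

Answer: (36*(((4*a)*(a*a))*(56+(3+b))))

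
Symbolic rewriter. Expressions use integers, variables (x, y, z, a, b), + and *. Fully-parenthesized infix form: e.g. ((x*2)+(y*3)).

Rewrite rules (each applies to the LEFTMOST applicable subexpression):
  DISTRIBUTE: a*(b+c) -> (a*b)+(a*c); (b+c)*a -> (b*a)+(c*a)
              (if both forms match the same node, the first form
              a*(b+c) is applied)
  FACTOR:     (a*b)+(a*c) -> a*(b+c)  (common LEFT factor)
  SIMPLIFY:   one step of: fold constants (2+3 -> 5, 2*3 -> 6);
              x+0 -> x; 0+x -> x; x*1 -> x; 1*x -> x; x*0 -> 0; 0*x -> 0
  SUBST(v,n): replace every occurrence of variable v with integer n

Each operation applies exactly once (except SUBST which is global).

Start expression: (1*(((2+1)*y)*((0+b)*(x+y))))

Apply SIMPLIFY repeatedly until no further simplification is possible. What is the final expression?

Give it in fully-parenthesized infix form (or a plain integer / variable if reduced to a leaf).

Start: (1*(((2+1)*y)*((0+b)*(x+y))))
Step 1: at root: (1*(((2+1)*y)*((0+b)*(x+y)))) -> (((2+1)*y)*((0+b)*(x+y))); overall: (1*(((2+1)*y)*((0+b)*(x+y)))) -> (((2+1)*y)*((0+b)*(x+y)))
Step 2: at LL: (2+1) -> 3; overall: (((2+1)*y)*((0+b)*(x+y))) -> ((3*y)*((0+b)*(x+y)))
Step 3: at RL: (0+b) -> b; overall: ((3*y)*((0+b)*(x+y))) -> ((3*y)*(b*(x+y)))
Fixed point: ((3*y)*(b*(x+y)))

Answer: ((3*y)*(b*(x+y)))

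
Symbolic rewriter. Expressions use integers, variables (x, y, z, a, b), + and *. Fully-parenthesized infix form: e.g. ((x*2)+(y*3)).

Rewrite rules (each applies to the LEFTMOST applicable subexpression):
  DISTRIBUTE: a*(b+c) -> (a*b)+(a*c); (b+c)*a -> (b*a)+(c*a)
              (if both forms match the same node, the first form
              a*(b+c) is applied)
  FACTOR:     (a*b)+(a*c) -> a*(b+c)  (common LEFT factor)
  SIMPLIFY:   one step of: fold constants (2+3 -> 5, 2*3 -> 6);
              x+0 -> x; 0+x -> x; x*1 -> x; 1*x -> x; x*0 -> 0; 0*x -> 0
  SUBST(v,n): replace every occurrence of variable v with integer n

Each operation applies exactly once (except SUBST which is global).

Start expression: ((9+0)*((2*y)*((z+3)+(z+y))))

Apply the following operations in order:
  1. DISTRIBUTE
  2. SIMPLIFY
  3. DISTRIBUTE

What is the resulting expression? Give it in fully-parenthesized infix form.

Start: ((9+0)*((2*y)*((z+3)+(z+y))))
Apply DISTRIBUTE at root (target: ((9+0)*((2*y)*((z+3)+(z+y))))): ((9+0)*((2*y)*((z+3)+(z+y)))) -> ((9*((2*y)*((z+3)+(z+y))))+(0*((2*y)*((z+3)+(z+y)))))
Apply SIMPLIFY at R (target: (0*((2*y)*((z+3)+(z+y))))): ((9*((2*y)*((z+3)+(z+y))))+(0*((2*y)*((z+3)+(z+y))))) -> ((9*((2*y)*((z+3)+(z+y))))+0)
Apply DISTRIBUTE at LR (target: ((2*y)*((z+3)+(z+y)))): ((9*((2*y)*((z+3)+(z+y))))+0) -> ((9*(((2*y)*(z+3))+((2*y)*(z+y))))+0)

Answer: ((9*(((2*y)*(z+3))+((2*y)*(z+y))))+0)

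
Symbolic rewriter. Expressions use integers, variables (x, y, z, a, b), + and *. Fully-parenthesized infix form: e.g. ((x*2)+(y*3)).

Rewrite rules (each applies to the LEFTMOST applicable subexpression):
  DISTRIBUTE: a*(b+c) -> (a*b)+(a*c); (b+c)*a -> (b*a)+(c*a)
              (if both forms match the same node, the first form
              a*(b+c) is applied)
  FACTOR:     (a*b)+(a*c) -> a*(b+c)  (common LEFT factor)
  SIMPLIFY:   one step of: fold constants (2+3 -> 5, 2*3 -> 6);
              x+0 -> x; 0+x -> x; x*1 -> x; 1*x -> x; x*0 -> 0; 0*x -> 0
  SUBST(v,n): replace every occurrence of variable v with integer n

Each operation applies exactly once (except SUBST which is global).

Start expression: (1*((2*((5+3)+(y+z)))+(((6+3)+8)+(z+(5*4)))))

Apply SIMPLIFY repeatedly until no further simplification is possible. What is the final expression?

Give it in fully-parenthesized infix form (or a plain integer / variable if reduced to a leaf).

Start: (1*((2*((5+3)+(y+z)))+(((6+3)+8)+(z+(5*4)))))
Step 1: at root: (1*((2*((5+3)+(y+z)))+(((6+3)+8)+(z+(5*4))))) -> ((2*((5+3)+(y+z)))+(((6+3)+8)+(z+(5*4)))); overall: (1*((2*((5+3)+(y+z)))+(((6+3)+8)+(z+(5*4))))) -> ((2*((5+3)+(y+z)))+(((6+3)+8)+(z+(5*4))))
Step 2: at LRL: (5+3) -> 8; overall: ((2*((5+3)+(y+z)))+(((6+3)+8)+(z+(5*4)))) -> ((2*(8+(y+z)))+(((6+3)+8)+(z+(5*4))))
Step 3: at RLL: (6+3) -> 9; overall: ((2*(8+(y+z)))+(((6+3)+8)+(z+(5*4)))) -> ((2*(8+(y+z)))+((9+8)+(z+(5*4))))
Step 4: at RL: (9+8) -> 17; overall: ((2*(8+(y+z)))+((9+8)+(z+(5*4)))) -> ((2*(8+(y+z)))+(17+(z+(5*4))))
Step 5: at RRR: (5*4) -> 20; overall: ((2*(8+(y+z)))+(17+(z+(5*4)))) -> ((2*(8+(y+z)))+(17+(z+20)))
Fixed point: ((2*(8+(y+z)))+(17+(z+20)))

Answer: ((2*(8+(y+z)))+(17+(z+20)))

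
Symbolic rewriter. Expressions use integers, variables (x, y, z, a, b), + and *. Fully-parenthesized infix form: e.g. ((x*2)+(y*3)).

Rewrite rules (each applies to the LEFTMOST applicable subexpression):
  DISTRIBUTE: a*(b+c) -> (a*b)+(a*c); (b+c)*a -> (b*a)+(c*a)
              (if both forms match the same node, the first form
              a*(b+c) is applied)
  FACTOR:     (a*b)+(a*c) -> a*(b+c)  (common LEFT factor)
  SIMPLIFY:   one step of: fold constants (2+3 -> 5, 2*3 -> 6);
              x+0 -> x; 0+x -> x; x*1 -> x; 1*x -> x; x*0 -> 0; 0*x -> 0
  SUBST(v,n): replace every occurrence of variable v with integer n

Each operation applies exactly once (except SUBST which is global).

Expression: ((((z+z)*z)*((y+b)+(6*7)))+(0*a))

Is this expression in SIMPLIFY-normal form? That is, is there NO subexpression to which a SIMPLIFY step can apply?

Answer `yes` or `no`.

Expression: ((((z+z)*z)*((y+b)+(6*7)))+(0*a))
Scanning for simplifiable subexpressions (pre-order)...
  at root: ((((z+z)*z)*((y+b)+(6*7)))+(0*a)) (not simplifiable)
  at L: (((z+z)*z)*((y+b)+(6*7))) (not simplifiable)
  at LL: ((z+z)*z) (not simplifiable)
  at LLL: (z+z) (not simplifiable)
  at LR: ((y+b)+(6*7)) (not simplifiable)
  at LRL: (y+b) (not simplifiable)
  at LRR: (6*7) (SIMPLIFIABLE)
  at R: (0*a) (SIMPLIFIABLE)
Found simplifiable subexpr at path LRR: (6*7)
One SIMPLIFY step would give: ((((z+z)*z)*((y+b)+42))+(0*a))
-> NOT in normal form.

Answer: no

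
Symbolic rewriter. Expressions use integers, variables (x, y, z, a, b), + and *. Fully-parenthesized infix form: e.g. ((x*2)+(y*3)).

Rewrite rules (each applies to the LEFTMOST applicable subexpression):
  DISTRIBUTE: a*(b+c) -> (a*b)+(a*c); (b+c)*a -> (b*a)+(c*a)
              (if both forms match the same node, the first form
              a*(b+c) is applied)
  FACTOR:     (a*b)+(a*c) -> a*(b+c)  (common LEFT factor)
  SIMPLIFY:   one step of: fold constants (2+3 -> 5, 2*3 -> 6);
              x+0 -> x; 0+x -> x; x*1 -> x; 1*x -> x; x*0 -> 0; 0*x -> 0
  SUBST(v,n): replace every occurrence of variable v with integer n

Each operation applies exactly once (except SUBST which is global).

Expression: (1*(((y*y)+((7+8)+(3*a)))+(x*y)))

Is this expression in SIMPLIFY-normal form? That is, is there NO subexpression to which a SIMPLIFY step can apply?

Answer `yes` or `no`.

Answer: no

Derivation:
Expression: (1*(((y*y)+((7+8)+(3*a)))+(x*y)))
Scanning for simplifiable subexpressions (pre-order)...
  at root: (1*(((y*y)+((7+8)+(3*a)))+(x*y))) (SIMPLIFIABLE)
  at R: (((y*y)+((7+8)+(3*a)))+(x*y)) (not simplifiable)
  at RL: ((y*y)+((7+8)+(3*a))) (not simplifiable)
  at RLL: (y*y) (not simplifiable)
  at RLR: ((7+8)+(3*a)) (not simplifiable)
  at RLRL: (7+8) (SIMPLIFIABLE)
  at RLRR: (3*a) (not simplifiable)
  at RR: (x*y) (not simplifiable)
Found simplifiable subexpr at path root: (1*(((y*y)+((7+8)+(3*a)))+(x*y)))
One SIMPLIFY step would give: (((y*y)+((7+8)+(3*a)))+(x*y))
-> NOT in normal form.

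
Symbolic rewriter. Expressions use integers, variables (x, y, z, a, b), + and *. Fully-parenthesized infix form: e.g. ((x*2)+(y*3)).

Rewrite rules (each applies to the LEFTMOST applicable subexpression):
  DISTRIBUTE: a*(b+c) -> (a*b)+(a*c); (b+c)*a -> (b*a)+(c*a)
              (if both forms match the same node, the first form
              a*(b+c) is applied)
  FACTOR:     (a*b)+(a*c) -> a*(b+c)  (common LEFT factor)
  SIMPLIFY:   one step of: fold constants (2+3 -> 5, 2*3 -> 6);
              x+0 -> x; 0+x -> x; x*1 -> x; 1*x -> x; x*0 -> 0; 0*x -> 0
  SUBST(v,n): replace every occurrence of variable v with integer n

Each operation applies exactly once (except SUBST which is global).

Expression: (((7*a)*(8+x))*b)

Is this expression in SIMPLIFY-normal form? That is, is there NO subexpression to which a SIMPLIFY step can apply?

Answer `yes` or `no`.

Answer: yes

Derivation:
Expression: (((7*a)*(8+x))*b)
Scanning for simplifiable subexpressions (pre-order)...
  at root: (((7*a)*(8+x))*b) (not simplifiable)
  at L: ((7*a)*(8+x)) (not simplifiable)
  at LL: (7*a) (not simplifiable)
  at LR: (8+x) (not simplifiable)
Result: no simplifiable subexpression found -> normal form.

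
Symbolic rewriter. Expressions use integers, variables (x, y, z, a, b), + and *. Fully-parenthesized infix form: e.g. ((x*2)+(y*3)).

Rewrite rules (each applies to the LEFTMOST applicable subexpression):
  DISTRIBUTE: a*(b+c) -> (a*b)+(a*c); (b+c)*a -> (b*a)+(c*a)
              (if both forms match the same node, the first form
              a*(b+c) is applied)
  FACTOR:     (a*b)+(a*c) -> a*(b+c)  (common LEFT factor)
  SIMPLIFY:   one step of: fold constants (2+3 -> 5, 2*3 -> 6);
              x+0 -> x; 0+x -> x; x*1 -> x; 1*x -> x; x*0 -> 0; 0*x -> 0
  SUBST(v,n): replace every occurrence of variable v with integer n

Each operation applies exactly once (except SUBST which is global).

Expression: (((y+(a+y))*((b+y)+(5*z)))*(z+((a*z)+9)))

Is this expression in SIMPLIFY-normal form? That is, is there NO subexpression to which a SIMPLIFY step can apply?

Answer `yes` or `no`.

Answer: yes

Derivation:
Expression: (((y+(a+y))*((b+y)+(5*z)))*(z+((a*z)+9)))
Scanning for simplifiable subexpressions (pre-order)...
  at root: (((y+(a+y))*((b+y)+(5*z)))*(z+((a*z)+9))) (not simplifiable)
  at L: ((y+(a+y))*((b+y)+(5*z))) (not simplifiable)
  at LL: (y+(a+y)) (not simplifiable)
  at LLR: (a+y) (not simplifiable)
  at LR: ((b+y)+(5*z)) (not simplifiable)
  at LRL: (b+y) (not simplifiable)
  at LRR: (5*z) (not simplifiable)
  at R: (z+((a*z)+9)) (not simplifiable)
  at RR: ((a*z)+9) (not simplifiable)
  at RRL: (a*z) (not simplifiable)
Result: no simplifiable subexpression found -> normal form.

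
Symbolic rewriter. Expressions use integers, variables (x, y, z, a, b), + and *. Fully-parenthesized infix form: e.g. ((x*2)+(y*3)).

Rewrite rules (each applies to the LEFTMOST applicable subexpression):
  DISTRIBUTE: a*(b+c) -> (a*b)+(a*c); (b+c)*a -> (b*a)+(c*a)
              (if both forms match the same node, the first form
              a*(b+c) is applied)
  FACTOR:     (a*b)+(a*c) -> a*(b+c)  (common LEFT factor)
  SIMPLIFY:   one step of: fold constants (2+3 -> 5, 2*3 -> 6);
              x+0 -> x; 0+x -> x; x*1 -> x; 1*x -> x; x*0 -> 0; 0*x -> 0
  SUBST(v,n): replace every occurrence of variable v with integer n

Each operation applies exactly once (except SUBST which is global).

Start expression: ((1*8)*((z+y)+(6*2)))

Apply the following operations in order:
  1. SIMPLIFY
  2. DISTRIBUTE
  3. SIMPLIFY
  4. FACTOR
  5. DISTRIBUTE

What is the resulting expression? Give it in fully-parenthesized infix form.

Start: ((1*8)*((z+y)+(6*2)))
Apply SIMPLIFY at L (target: (1*8)): ((1*8)*((z+y)+(6*2))) -> (8*((z+y)+(6*2)))
Apply DISTRIBUTE at root (target: (8*((z+y)+(6*2)))): (8*((z+y)+(6*2))) -> ((8*(z+y))+(8*(6*2)))
Apply SIMPLIFY at RR (target: (6*2)): ((8*(z+y))+(8*(6*2))) -> ((8*(z+y))+(8*12))
Apply FACTOR at root (target: ((8*(z+y))+(8*12))): ((8*(z+y))+(8*12)) -> (8*((z+y)+12))
Apply DISTRIBUTE at root (target: (8*((z+y)+12))): (8*((z+y)+12)) -> ((8*(z+y))+(8*12))

Answer: ((8*(z+y))+(8*12))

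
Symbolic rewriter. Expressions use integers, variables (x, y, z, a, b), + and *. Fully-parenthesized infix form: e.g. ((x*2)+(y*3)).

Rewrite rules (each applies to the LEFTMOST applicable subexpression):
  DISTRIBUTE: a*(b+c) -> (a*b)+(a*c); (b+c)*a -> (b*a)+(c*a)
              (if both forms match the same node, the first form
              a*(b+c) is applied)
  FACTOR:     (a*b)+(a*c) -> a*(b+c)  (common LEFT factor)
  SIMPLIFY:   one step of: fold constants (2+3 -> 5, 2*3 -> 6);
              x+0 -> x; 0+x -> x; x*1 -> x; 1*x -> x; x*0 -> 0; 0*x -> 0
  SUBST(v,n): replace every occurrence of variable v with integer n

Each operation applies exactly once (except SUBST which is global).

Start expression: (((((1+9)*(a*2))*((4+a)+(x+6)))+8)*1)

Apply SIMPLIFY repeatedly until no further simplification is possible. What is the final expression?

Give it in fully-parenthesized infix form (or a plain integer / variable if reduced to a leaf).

Answer: (((10*(a*2))*((4+a)+(x+6)))+8)

Derivation:
Start: (((((1+9)*(a*2))*((4+a)+(x+6)))+8)*1)
Step 1: at root: (((((1+9)*(a*2))*((4+a)+(x+6)))+8)*1) -> ((((1+9)*(a*2))*((4+a)+(x+6)))+8); overall: (((((1+9)*(a*2))*((4+a)+(x+6)))+8)*1) -> ((((1+9)*(a*2))*((4+a)+(x+6)))+8)
Step 2: at LLL: (1+9) -> 10; overall: ((((1+9)*(a*2))*((4+a)+(x+6)))+8) -> (((10*(a*2))*((4+a)+(x+6)))+8)
Fixed point: (((10*(a*2))*((4+a)+(x+6)))+8)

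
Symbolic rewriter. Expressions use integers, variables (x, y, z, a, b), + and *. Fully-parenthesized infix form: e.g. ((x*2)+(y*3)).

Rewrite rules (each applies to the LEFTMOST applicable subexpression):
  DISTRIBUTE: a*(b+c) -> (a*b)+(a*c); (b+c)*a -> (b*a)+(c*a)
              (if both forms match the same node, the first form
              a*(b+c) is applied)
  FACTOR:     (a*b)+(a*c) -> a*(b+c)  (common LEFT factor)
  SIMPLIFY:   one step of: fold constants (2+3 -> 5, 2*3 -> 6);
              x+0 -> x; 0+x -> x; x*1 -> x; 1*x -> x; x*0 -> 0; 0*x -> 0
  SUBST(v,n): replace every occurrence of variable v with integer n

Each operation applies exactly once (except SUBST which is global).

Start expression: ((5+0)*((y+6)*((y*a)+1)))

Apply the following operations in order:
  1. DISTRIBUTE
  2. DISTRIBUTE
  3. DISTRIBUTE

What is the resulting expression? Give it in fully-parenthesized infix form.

Answer: (((5*((y+6)*(y*a)))+(5*((y+6)*1)))+(0*((y+6)*((y*a)+1))))

Derivation:
Start: ((5+0)*((y+6)*((y*a)+1)))
Apply DISTRIBUTE at root (target: ((5+0)*((y+6)*((y*a)+1)))): ((5+0)*((y+6)*((y*a)+1))) -> ((5*((y+6)*((y*a)+1)))+(0*((y+6)*((y*a)+1))))
Apply DISTRIBUTE at LR (target: ((y+6)*((y*a)+1))): ((5*((y+6)*((y*a)+1)))+(0*((y+6)*((y*a)+1)))) -> ((5*(((y+6)*(y*a))+((y+6)*1)))+(0*((y+6)*((y*a)+1))))
Apply DISTRIBUTE at L (target: (5*(((y+6)*(y*a))+((y+6)*1)))): ((5*(((y+6)*(y*a))+((y+6)*1)))+(0*((y+6)*((y*a)+1)))) -> (((5*((y+6)*(y*a)))+(5*((y+6)*1)))+(0*((y+6)*((y*a)+1))))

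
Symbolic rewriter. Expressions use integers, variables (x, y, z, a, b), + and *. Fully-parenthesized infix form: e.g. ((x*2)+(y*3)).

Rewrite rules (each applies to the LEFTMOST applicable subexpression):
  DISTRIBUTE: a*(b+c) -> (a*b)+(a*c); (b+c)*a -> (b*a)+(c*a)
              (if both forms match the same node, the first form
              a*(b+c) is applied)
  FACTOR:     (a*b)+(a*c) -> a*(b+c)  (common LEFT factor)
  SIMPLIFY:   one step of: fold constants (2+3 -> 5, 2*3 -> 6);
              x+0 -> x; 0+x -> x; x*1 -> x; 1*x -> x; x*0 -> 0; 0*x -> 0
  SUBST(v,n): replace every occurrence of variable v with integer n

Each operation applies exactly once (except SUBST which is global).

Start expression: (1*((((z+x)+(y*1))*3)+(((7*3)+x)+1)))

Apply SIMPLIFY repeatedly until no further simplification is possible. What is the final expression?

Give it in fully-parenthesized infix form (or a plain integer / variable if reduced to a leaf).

Start: (1*((((z+x)+(y*1))*3)+(((7*3)+x)+1)))
Step 1: at root: (1*((((z+x)+(y*1))*3)+(((7*3)+x)+1))) -> ((((z+x)+(y*1))*3)+(((7*3)+x)+1)); overall: (1*((((z+x)+(y*1))*3)+(((7*3)+x)+1))) -> ((((z+x)+(y*1))*3)+(((7*3)+x)+1))
Step 2: at LLR: (y*1) -> y; overall: ((((z+x)+(y*1))*3)+(((7*3)+x)+1)) -> ((((z+x)+y)*3)+(((7*3)+x)+1))
Step 3: at RLL: (7*3) -> 21; overall: ((((z+x)+y)*3)+(((7*3)+x)+1)) -> ((((z+x)+y)*3)+((21+x)+1))
Fixed point: ((((z+x)+y)*3)+((21+x)+1))

Answer: ((((z+x)+y)*3)+((21+x)+1))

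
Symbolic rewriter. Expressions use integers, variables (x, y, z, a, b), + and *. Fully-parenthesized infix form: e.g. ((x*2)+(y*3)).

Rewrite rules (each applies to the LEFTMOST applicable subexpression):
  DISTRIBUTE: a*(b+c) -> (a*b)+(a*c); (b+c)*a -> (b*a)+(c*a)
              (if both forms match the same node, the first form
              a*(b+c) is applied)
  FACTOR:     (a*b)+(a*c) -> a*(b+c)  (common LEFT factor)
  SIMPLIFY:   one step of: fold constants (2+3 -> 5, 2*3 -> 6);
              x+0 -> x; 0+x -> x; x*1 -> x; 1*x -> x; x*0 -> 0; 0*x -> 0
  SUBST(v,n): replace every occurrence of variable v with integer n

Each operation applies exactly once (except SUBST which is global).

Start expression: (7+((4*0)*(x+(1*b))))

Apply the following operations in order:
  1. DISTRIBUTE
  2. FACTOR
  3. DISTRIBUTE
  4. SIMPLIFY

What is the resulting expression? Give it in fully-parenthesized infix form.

Answer: (7+((0*x)+((4*0)*(1*b))))

Derivation:
Start: (7+((4*0)*(x+(1*b))))
Apply DISTRIBUTE at R (target: ((4*0)*(x+(1*b)))): (7+((4*0)*(x+(1*b)))) -> (7+(((4*0)*x)+((4*0)*(1*b))))
Apply FACTOR at R (target: (((4*0)*x)+((4*0)*(1*b)))): (7+(((4*0)*x)+((4*0)*(1*b)))) -> (7+((4*0)*(x+(1*b))))
Apply DISTRIBUTE at R (target: ((4*0)*(x+(1*b)))): (7+((4*0)*(x+(1*b)))) -> (7+(((4*0)*x)+((4*0)*(1*b))))
Apply SIMPLIFY at RLL (target: (4*0)): (7+(((4*0)*x)+((4*0)*(1*b)))) -> (7+((0*x)+((4*0)*(1*b))))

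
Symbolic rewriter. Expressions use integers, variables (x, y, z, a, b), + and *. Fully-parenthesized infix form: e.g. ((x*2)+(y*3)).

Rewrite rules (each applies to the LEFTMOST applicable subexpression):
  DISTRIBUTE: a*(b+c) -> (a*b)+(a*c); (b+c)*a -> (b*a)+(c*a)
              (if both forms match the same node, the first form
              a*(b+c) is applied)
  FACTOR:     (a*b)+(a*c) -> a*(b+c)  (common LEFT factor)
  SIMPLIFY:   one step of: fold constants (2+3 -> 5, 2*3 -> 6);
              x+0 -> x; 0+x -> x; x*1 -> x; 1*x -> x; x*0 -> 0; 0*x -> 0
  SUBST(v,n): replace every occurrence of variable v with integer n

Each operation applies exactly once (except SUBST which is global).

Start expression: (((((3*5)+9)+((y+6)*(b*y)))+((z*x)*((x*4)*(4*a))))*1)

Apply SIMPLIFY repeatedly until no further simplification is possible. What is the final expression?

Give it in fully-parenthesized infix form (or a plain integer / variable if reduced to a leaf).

Start: (((((3*5)+9)+((y+6)*(b*y)))+((z*x)*((x*4)*(4*a))))*1)
Step 1: at root: (((((3*5)+9)+((y+6)*(b*y)))+((z*x)*((x*4)*(4*a))))*1) -> ((((3*5)+9)+((y+6)*(b*y)))+((z*x)*((x*4)*(4*a)))); overall: (((((3*5)+9)+((y+6)*(b*y)))+((z*x)*((x*4)*(4*a))))*1) -> ((((3*5)+9)+((y+6)*(b*y)))+((z*x)*((x*4)*(4*a))))
Step 2: at LLL: (3*5) -> 15; overall: ((((3*5)+9)+((y+6)*(b*y)))+((z*x)*((x*4)*(4*a)))) -> (((15+9)+((y+6)*(b*y)))+((z*x)*((x*4)*(4*a))))
Step 3: at LL: (15+9) -> 24; overall: (((15+9)+((y+6)*(b*y)))+((z*x)*((x*4)*(4*a)))) -> ((24+((y+6)*(b*y)))+((z*x)*((x*4)*(4*a))))
Fixed point: ((24+((y+6)*(b*y)))+((z*x)*((x*4)*(4*a))))

Answer: ((24+((y+6)*(b*y)))+((z*x)*((x*4)*(4*a))))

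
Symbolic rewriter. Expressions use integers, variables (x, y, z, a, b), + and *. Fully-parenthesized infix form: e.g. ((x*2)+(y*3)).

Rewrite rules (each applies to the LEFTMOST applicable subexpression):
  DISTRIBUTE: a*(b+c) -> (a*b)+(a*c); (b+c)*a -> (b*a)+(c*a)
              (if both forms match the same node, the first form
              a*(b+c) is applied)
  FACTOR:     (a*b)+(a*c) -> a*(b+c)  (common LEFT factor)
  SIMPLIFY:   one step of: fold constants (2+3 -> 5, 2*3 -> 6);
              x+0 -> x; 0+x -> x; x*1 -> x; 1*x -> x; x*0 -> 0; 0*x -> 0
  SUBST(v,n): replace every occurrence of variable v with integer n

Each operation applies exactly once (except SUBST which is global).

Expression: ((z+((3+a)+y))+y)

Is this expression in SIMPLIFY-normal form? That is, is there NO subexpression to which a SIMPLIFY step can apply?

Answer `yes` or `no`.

Answer: yes

Derivation:
Expression: ((z+((3+a)+y))+y)
Scanning for simplifiable subexpressions (pre-order)...
  at root: ((z+((3+a)+y))+y) (not simplifiable)
  at L: (z+((3+a)+y)) (not simplifiable)
  at LR: ((3+a)+y) (not simplifiable)
  at LRL: (3+a) (not simplifiable)
Result: no simplifiable subexpression found -> normal form.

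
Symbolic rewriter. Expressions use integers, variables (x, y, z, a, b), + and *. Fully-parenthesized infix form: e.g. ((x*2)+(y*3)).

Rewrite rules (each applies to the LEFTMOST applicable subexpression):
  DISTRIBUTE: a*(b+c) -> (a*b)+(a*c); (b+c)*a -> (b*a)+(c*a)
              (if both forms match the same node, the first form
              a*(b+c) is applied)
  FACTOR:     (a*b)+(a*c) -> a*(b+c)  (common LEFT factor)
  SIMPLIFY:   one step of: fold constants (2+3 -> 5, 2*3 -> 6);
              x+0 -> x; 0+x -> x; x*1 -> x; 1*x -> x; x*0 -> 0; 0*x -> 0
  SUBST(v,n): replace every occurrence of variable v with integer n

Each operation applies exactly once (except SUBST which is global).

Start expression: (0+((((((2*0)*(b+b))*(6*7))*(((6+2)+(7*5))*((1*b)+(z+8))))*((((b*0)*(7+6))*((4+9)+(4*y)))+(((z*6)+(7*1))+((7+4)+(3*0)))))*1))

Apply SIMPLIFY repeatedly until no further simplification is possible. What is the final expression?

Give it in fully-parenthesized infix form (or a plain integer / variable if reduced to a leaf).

Start: (0+((((((2*0)*(b+b))*(6*7))*(((6+2)+(7*5))*((1*b)+(z+8))))*((((b*0)*(7+6))*((4+9)+(4*y)))+(((z*6)+(7*1))+((7+4)+(3*0)))))*1))
Step 1: at root: (0+((((((2*0)*(b+b))*(6*7))*(((6+2)+(7*5))*((1*b)+(z+8))))*((((b*0)*(7+6))*((4+9)+(4*y)))+(((z*6)+(7*1))+((7+4)+(3*0)))))*1)) -> ((((((2*0)*(b+b))*(6*7))*(((6+2)+(7*5))*((1*b)+(z+8))))*((((b*0)*(7+6))*((4+9)+(4*y)))+(((z*6)+(7*1))+((7+4)+(3*0)))))*1); overall: (0+((((((2*0)*(b+b))*(6*7))*(((6+2)+(7*5))*((1*b)+(z+8))))*((((b*0)*(7+6))*((4+9)+(4*y)))+(((z*6)+(7*1))+((7+4)+(3*0)))))*1)) -> ((((((2*0)*(b+b))*(6*7))*(((6+2)+(7*5))*((1*b)+(z+8))))*((((b*0)*(7+6))*((4+9)+(4*y)))+(((z*6)+(7*1))+((7+4)+(3*0)))))*1)
Step 2: at root: ((((((2*0)*(b+b))*(6*7))*(((6+2)+(7*5))*((1*b)+(z+8))))*((((b*0)*(7+6))*((4+9)+(4*y)))+(((z*6)+(7*1))+((7+4)+(3*0)))))*1) -> (((((2*0)*(b+b))*(6*7))*(((6+2)+(7*5))*((1*b)+(z+8))))*((((b*0)*(7+6))*((4+9)+(4*y)))+(((z*6)+(7*1))+((7+4)+(3*0))))); overall: ((((((2*0)*(b+b))*(6*7))*(((6+2)+(7*5))*((1*b)+(z+8))))*((((b*0)*(7+6))*((4+9)+(4*y)))+(((z*6)+(7*1))+((7+4)+(3*0)))))*1) -> (((((2*0)*(b+b))*(6*7))*(((6+2)+(7*5))*((1*b)+(z+8))))*((((b*0)*(7+6))*((4+9)+(4*y)))+(((z*6)+(7*1))+((7+4)+(3*0)))))
Step 3: at LLLL: (2*0) -> 0; overall: (((((2*0)*(b+b))*(6*7))*(((6+2)+(7*5))*((1*b)+(z+8))))*((((b*0)*(7+6))*((4+9)+(4*y)))+(((z*6)+(7*1))+((7+4)+(3*0))))) -> ((((0*(b+b))*(6*7))*(((6+2)+(7*5))*((1*b)+(z+8))))*((((b*0)*(7+6))*((4+9)+(4*y)))+(((z*6)+(7*1))+((7+4)+(3*0)))))
Step 4: at LLL: (0*(b+b)) -> 0; overall: ((((0*(b+b))*(6*7))*(((6+2)+(7*5))*((1*b)+(z+8))))*((((b*0)*(7+6))*((4+9)+(4*y)))+(((z*6)+(7*1))+((7+4)+(3*0))))) -> (((0*(6*7))*(((6+2)+(7*5))*((1*b)+(z+8))))*((((b*0)*(7+6))*((4+9)+(4*y)))+(((z*6)+(7*1))+((7+4)+(3*0)))))
Step 5: at LL: (0*(6*7)) -> 0; overall: (((0*(6*7))*(((6+2)+(7*5))*((1*b)+(z+8))))*((((b*0)*(7+6))*((4+9)+(4*y)))+(((z*6)+(7*1))+((7+4)+(3*0))))) -> ((0*(((6+2)+(7*5))*((1*b)+(z+8))))*((((b*0)*(7+6))*((4+9)+(4*y)))+(((z*6)+(7*1))+((7+4)+(3*0)))))
Step 6: at L: (0*(((6+2)+(7*5))*((1*b)+(z+8)))) -> 0; overall: ((0*(((6+2)+(7*5))*((1*b)+(z+8))))*((((b*0)*(7+6))*((4+9)+(4*y)))+(((z*6)+(7*1))+((7+4)+(3*0))))) -> (0*((((b*0)*(7+6))*((4+9)+(4*y)))+(((z*6)+(7*1))+((7+4)+(3*0)))))
Step 7: at root: (0*((((b*0)*(7+6))*((4+9)+(4*y)))+(((z*6)+(7*1))+((7+4)+(3*0))))) -> 0; overall: (0*((((b*0)*(7+6))*((4+9)+(4*y)))+(((z*6)+(7*1))+((7+4)+(3*0))))) -> 0
Fixed point: 0

Answer: 0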